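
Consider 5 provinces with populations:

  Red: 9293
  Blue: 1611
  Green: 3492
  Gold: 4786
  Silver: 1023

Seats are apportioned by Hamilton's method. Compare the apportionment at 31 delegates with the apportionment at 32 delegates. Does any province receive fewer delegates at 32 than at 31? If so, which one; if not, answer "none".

Blue

At 31 seats: Red 14, Blue 3, Green 5, Gold 7, Silver 2.
At 32 seats: Red 15, Blue 2, Green 5, Gold 8, Silver 2.
Blue drops from 3 to 2.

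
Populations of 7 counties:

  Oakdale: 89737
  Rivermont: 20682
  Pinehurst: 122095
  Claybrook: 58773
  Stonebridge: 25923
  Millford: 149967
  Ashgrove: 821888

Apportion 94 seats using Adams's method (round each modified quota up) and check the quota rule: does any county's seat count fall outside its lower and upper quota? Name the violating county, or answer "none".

Standard quotas: Oakdale 6.544, Rivermont 1.508, Pinehurst 8.903, Claybrook 4.286, Stonebridge 1.890, Millford 10.936, Ashgrove 59.933.
Adams allocation: Oakdale 7, Rivermont 2, Pinehurst 9, Claybrook 5, Stonebridge 2, Millford 11, Ashgrove 58.
Ashgrove has quota 59.933 (lower 59, upper 60) but receives 58 — outside the quota interval.

Ashgrove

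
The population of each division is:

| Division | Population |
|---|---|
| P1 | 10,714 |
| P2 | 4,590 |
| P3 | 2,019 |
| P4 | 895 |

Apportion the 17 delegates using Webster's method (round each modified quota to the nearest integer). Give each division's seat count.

Standard divisor 18218/17 ≈ 1071.647; standard quotas: P1 9.998, P2 4.283, P3 1.884, P4 0.835.
Rounding to the nearest integer gives P1 10, P2 4, P3 2, P4 1 — total 17, matching the house size, so no adjustment is needed.

P1=10, P2=4, P3=2, P4=1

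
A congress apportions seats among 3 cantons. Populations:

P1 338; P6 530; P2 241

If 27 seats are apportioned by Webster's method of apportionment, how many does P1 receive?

8

Standard divisor 1109/27 ≈ 41.074; standard quotas: P1 8.229, P6 12.904, P2 5.867.
Rounding to the nearest integer gives P1 8, P6 13, P2 6 — total 27, matching the house size, so no adjustment is needed.
P1 receives 8.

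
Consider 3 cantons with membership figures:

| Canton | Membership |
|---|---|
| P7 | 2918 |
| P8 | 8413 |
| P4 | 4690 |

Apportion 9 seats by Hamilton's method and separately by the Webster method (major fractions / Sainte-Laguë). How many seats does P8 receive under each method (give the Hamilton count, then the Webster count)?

5 and 4

Hamilton: P7 2, P8 5, P4 2.
Webster: P7 2, P8 4, P4 3.
P8 gets 5 under Hamilton and 4 under Webster.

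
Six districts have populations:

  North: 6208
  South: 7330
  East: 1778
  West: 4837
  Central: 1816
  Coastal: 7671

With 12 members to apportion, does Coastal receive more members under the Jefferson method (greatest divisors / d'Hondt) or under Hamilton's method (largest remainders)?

Jefferson: North 3, South 3, East 0, West 2, Central 0, Coastal 4.
Hamilton: North 2, South 3, East 1, West 2, Central 1, Coastal 3.
Coastal gets 4 under Jefferson and 3 under Hamilton.

Jefferson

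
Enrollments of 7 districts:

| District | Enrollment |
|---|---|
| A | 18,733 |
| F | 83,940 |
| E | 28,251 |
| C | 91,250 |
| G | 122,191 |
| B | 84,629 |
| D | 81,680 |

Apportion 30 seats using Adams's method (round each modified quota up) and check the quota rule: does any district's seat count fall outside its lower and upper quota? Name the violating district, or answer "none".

Standard quotas: A 1.100, F 4.931, E 1.660, C 5.361, G 7.178, B 4.972, D 4.798.
Adams allocation: A 1, F 5, E 2, C 5, G 7, B 5, D 5.
Every allocation lies between the lower and upper quota.

none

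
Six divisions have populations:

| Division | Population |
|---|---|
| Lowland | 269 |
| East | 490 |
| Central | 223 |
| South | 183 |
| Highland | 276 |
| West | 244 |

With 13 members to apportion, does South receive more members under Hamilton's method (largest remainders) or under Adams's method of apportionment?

Adams

Hamilton: Lowland 2, East 4, Central 2, South 1, Highland 2, West 2.
Adams: Lowland 2, East 3, Central 2, South 2, Highland 2, West 2.
South gets 1 under Hamilton and 2 under Adams.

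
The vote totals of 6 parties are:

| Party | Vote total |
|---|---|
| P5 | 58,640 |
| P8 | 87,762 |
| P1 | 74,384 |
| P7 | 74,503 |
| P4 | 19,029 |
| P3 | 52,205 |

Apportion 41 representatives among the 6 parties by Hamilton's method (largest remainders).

Total 366523; standard divisor 366523/41 ≈ 8939.585.
Standard quotas: P5 6.5596, P8 9.8172, P1 8.3207, P7 8.3341, P4 2.1286, P3 5.8398.
Lower quotas: P5 6, P8 9, P1 8, P7 8, P4 2, P3 5 (sum 38, leaving 3 seats).
Remainders in descending order: P3 0.8398, P8 0.8172, P5 0.5596, P7 0.3341, P1 0.3207, P4 0.1286.
Largest remainders: P3, P8, P5 receive the extra seats.

P5=7, P8=10, P1=8, P7=8, P4=2, P3=6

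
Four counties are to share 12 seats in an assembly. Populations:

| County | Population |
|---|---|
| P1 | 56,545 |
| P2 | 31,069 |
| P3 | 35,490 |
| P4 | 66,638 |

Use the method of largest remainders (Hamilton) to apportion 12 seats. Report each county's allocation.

P1: 4, P2: 2, P3: 2, P4: 4

The standard divisor is 189742/12 ≈ 15811.833.
Standard quotas: P1 3.5761, P2 1.9649, P3 2.2445, P4 4.2144.
Lower quotas: P1 3, P2 1, P3 2, P4 4 (sum 10, leaving 2 seats).
Remainders in descending order: P2 0.9649, P1 0.5761, P3 0.2445, P4 0.2144.
Largest remainders: P2, P1 receive the extra seats.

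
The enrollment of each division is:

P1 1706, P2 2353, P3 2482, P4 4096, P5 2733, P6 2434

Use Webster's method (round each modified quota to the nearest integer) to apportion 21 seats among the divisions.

Standard divisor 15804/21 ≈ 752.571; standard quotas: P1 2.267, P2 3.127, P3 3.298, P4 5.443, P5 3.632, P6 3.234.
Rounding to the nearest integer gives 2, 3, 3, 5, 4, 3 = 20 seats, so the divisor must be adjusted.
With modified divisor 730: modified quotas P1 2.337, P2 3.223, P3 3.400, P4 5.611, P5 3.744, P6 3.334.
Rounding to the nearest integer: P1 2, P2 3, P3 3, P4 6, P5 4, P6 3 (total 21).

P1=2; P2=3; P3=3; P4=6; P5=4; P6=3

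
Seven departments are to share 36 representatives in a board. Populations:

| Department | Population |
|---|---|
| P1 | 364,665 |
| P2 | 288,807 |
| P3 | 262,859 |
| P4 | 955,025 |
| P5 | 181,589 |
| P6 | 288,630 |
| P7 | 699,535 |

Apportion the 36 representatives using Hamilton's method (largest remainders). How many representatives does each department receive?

P1 4, P2 4, P3 3, P4 11, P5 2, P6 4, P7 8

The standard divisor is 3041110/36 ≈ 84475.278.
Standard quotas: P1 4.3168, P2 3.4188, P3 3.1117, P4 11.3054, P5 2.1496, P6 3.4167, P7 8.2809.
Lower quotas: P1 4, P2 3, P3 3, P4 11, P5 2, P6 3, P7 8 (sum 34, leaving 2 seats).
Remainders in descending order: P2 0.4188, P6 0.4167, P1 0.3168, P4 0.3054, P7 0.2809, P5 0.1496, P3 0.1117.
The surplus seats go to P2, P6.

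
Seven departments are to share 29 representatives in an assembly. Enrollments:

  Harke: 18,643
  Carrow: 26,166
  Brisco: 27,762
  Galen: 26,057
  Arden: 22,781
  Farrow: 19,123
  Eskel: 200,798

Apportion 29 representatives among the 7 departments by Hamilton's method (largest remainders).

The standard divisor is 341330/29 = 11770.
Standard quotas: Harke 1.5839, Carrow 2.2231, Brisco 2.3587, Galen 2.2138, Arden 1.9355, Farrow 1.6247, Eskel 17.0602.
Lower quotas: Harke 1, Carrow 2, Brisco 2, Galen 2, Arden 1, Farrow 1, Eskel 17 (sum 26, leaving 3 seats).
Remainders in descending order: Arden 0.9355, Farrow 0.6247, Harke 0.5839, Brisco 0.3587, Carrow 0.2231, Galen 0.2138, Eskel 0.0602.
Largest remainders: Arden, Farrow, Harke receive the extra seats.

Harke=2; Carrow=2; Brisco=2; Galen=2; Arden=2; Farrow=2; Eskel=17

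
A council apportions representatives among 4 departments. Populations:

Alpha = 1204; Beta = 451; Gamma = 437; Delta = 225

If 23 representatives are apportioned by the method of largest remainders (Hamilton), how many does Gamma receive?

4

Total 2317; standard divisor 2317/23 ≈ 100.739.
Standard quotas: Alpha 11.952, Beta 4.477, Gamma 4.338, Delta 2.233.
Lower quotas: Alpha 11, Beta 4, Gamma 4, Delta 2 (sum 21, leaving 2 seats).
Remainders in descending order: Alpha 0.952, Beta 0.477, Gamma 0.338, Delta 0.233.
Largest remainders: Alpha, Beta receive the extra seats.
Gamma receives 4.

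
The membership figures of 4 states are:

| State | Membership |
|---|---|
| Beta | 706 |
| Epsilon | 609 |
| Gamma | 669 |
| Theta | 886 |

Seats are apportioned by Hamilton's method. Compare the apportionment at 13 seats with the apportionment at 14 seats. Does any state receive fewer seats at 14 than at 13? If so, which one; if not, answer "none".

none

At 13 seats: Beta 3, Epsilon 3, Gamma 3, Theta 4.
At 14 seats: Beta 4, Epsilon 3, Gamma 3, Theta 4.
No state's allocation decreased.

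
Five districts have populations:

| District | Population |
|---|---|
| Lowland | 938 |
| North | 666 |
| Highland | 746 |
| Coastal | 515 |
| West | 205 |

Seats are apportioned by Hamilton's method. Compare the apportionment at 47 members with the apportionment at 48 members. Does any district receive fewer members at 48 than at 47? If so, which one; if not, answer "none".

none

At 47 seats: Lowland 14, North 10, Highland 12, Coastal 8, West 3.
At 48 seats: Lowland 15, North 10, Highland 12, Coastal 8, West 3.
No district's allocation decreased.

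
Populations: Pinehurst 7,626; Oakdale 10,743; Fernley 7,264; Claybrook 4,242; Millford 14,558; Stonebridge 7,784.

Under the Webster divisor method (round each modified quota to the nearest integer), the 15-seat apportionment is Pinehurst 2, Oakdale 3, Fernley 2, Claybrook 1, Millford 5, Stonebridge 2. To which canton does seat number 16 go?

Stonebridge

Priority for the next seat is population ÷ (current seats + 0.5).
Priorities: Pinehurst 3050.400, Oakdale 3069.429, Fernley 2905.600, Claybrook 2828.000, Millford 2646.909, Stonebridge 3113.600.
Highest priority: Stonebridge.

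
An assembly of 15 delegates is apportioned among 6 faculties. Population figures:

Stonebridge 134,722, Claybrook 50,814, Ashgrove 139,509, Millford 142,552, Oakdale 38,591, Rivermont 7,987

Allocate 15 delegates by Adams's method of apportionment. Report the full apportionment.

Standard divisor 514175/15 ≈ 34278.333; standard quotas: Stonebridge 3.930, Claybrook 1.482, Ashgrove 4.070, Millford 4.159, Oakdale 1.126, Rivermont 0.233.
Rounding up gives 4, 2, 5, 5, 2, 1 = 19 seats, so the divisor must be adjusted.
With modified divisor 45700: modified quotas Stonebridge 2.948, Claybrook 1.112, Ashgrove 3.053, Millford 3.119, Oakdale 0.844, Rivermont 0.175.
Rounding up: Stonebridge 3, Claybrook 2, Ashgrove 4, Millford 4, Oakdale 1, Rivermont 1 (total 15).

Stonebridge 3; Claybrook 2; Ashgrove 4; Millford 4; Oakdale 1; Rivermont 1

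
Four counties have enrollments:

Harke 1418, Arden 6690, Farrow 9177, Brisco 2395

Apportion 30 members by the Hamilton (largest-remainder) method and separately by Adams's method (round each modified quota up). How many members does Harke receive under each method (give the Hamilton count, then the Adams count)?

Hamilton: Harke 2, Arden 10, Farrow 14, Brisco 4.
Adams: Harke 3, Arden 10, Farrow 13, Brisco 4.
Harke gets 2 under Hamilton and 3 under Adams.

2 and 3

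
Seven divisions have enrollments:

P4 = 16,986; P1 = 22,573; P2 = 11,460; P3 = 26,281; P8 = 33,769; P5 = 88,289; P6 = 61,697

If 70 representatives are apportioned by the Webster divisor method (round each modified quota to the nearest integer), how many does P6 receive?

16

Standard divisor 261055/70 ≈ 3729.357; standard quotas: P4 4.555, P1 6.053, P2 3.073, P3 7.047, P8 9.055, P5 23.674, P6 16.544.
Rounding to the nearest integer gives 5, 6, 3, 7, 9, 24, 17 = 71 seats, so the divisor must be adjusted.
With modified divisor 3750: modified quotas P4 4.530, P1 6.019, P2 3.056, P3 7.008, P8 9.005, P5 23.544, P6 16.453.
Rounding to the nearest integer: P4 5, P1 6, P2 3, P3 7, P8 9, P5 24, P6 16 (total 70).
P6 receives 16.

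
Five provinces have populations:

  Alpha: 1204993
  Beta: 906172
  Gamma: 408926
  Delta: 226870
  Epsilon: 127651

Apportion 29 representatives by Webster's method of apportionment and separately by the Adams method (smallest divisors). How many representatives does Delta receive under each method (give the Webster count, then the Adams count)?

Webster: Alpha 13, Beta 9, Gamma 4, Delta 2, Epsilon 1.
Adams: Alpha 11, Beta 9, Gamma 4, Delta 3, Epsilon 2.
Delta gets 2 under Webster and 3 under Adams.

2 and 3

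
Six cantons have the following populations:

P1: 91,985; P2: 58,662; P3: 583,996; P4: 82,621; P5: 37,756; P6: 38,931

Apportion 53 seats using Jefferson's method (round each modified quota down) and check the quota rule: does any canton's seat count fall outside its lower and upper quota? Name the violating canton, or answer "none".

P3

Standard quotas: P1 5.454, P2 3.478, P3 34.624, P4 4.898, P5 2.238, P6 2.308.
Jefferson allocation: P1 5, P2 3, P3 36, P4 5, P5 2, P6 2.
P3 has quota 34.624 (lower 34, upper 35) but receives 36 — outside the quota interval.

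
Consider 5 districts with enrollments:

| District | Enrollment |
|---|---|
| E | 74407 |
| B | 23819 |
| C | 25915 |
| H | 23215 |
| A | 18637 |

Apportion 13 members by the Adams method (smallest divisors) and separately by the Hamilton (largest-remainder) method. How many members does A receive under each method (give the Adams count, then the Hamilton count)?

2 and 1

Adams: E 5, B 2, C 2, H 2, A 2.
Hamilton: E 6, B 2, C 2, H 2, A 1.
A gets 2 under Adams and 1 under Hamilton.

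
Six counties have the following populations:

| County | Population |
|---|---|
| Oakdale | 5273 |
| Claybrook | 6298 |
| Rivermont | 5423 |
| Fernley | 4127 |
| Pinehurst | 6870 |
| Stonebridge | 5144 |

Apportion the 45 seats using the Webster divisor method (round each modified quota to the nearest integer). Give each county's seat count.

Standard divisor 33135/45 ≈ 736.333; standard quotas: Oakdale 7.161, Claybrook 8.553, Rivermont 7.365, Fernley 5.605, Pinehurst 9.330, Stonebridge 6.986.
Rounding to the nearest integer gives Oakdale 7, Claybrook 9, Rivermont 7, Fernley 6, Pinehurst 9, Stonebridge 7 — total 45, matching the house size, so no adjustment is needed.

Oakdale=7; Claybrook=9; Rivermont=7; Fernley=6; Pinehurst=9; Stonebridge=7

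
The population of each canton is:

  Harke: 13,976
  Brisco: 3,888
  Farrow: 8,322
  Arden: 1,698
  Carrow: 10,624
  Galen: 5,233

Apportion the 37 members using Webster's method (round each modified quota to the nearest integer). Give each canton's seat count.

Standard divisor 43741/37 ≈ 1182.189; standard quotas: Harke 11.822, Brisco 3.289, Farrow 7.039, Arden 1.436, Carrow 8.987, Galen 4.427.
Rounding to the nearest integer gives 12, 3, 7, 1, 9, 4 = 36 seats, so the divisor must be adjusted.
With modified divisor 1150: modified quotas Harke 12.153, Brisco 3.381, Farrow 7.237, Arden 1.477, Carrow 9.238, Galen 4.550.
Rounding to the nearest integer: Harke 12, Brisco 3, Farrow 7, Arden 1, Carrow 9, Galen 5 (total 37).

Harke=12; Brisco=3; Farrow=7; Arden=1; Carrow=9; Galen=5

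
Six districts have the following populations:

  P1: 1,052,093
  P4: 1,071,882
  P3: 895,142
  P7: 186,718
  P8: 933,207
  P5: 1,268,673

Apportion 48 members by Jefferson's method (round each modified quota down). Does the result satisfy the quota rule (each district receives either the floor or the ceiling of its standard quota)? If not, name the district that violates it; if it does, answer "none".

none

Standard quotas: P1 9.339, P4 9.514, P3 7.945, P7 1.657, P8 8.283, P5 11.261.
Jefferson allocation: P1 9, P4 10, P3 8, P7 1, P8 8, P5 12.
Every allocation lies between the lower and upper quota.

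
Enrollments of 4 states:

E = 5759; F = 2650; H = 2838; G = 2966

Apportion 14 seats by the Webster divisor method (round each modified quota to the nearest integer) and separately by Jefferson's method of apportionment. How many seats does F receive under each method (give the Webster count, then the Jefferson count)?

Webster: E 5, F 3, H 3, G 3.
Jefferson: E 6, F 2, H 3, G 3.
F gets 3 under Webster and 2 under Jefferson.

3 and 2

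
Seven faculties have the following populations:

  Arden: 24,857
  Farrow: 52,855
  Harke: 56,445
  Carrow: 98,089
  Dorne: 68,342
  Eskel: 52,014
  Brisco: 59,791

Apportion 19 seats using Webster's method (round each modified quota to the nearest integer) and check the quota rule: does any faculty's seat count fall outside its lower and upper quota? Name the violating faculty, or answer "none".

none

Standard quotas: Arden 1.145, Farrow 2.435, Harke 2.601, Carrow 4.519, Dorne 3.149, Eskel 2.396, Brisco 2.755.
Webster allocation: Arden 1, Farrow 2, Harke 3, Carrow 5, Dorne 3, Eskel 2, Brisco 3.
Every allocation lies between the lower and upper quota.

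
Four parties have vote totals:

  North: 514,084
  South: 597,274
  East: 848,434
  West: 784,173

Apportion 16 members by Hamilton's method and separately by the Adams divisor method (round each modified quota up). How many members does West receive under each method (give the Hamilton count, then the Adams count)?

Hamilton: North 3, South 3, East 5, West 5.
Adams: North 3, South 4, East 5, West 4.
West gets 5 under Hamilton and 4 under Adams.

5 and 4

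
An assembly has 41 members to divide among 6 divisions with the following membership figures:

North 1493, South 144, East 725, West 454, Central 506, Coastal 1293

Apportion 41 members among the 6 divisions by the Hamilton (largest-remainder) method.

Standard divisor: 4615 ÷ 41 ≈ 112.561.
Standard quotas: North 13.264, South 1.279, East 6.441, West 4.033, Central 4.495, Coastal 11.487.
Lower quotas: North 13, South 1, East 6, West 4, Central 4, Coastal 11 (sum 39, leaving 2 seats).
Remainders in descending order: Central 0.495, Coastal 0.487, East 0.441, South 0.279, North 0.264, West 0.033.
Largest remainders: Central, Coastal receive the extra seats.

North 13; South 1; East 6; West 4; Central 5; Coastal 12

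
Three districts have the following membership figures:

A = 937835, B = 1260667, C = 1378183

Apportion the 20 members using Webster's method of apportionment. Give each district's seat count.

Standard divisor 3576685/20 ≈ 178834.25; standard quotas: A 5.244, B 7.049, C 7.706.
Rounding to the nearest integer gives A 5, B 7, C 8 — total 20, matching the house size, so no adjustment is needed.

A: 5, B: 7, C: 8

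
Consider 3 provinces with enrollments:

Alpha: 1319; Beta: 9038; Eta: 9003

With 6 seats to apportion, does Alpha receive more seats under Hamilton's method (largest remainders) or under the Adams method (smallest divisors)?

Adams

Hamilton: Alpha 0, Beta 3, Eta 3.
Adams: Alpha 1, Beta 3, Eta 2.
Alpha gets 0 under Hamilton and 1 under Adams.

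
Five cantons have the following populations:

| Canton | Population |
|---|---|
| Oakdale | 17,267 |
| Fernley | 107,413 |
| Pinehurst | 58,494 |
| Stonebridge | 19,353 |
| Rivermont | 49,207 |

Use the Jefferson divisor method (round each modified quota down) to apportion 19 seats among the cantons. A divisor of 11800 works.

With modified divisor 11800: modified quotas Oakdale 1.463, Fernley 9.103, Pinehurst 4.957, Stonebridge 1.640, Rivermont 4.170.
Rounding down: Oakdale 1, Fernley 9, Pinehurst 4, Stonebridge 1, Rivermont 4 (total 19).

Oakdale: 1; Fernley: 9; Pinehurst: 4; Stonebridge: 1; Rivermont: 4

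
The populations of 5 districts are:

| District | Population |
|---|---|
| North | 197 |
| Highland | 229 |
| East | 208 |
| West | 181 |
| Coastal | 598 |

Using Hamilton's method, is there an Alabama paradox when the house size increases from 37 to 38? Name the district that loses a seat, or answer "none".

none

At 37 seats: North 5, Highland 6, East 5, West 5, Coastal 16.
At 38 seats: North 5, Highland 6, East 6, West 5, Coastal 16.
No district's allocation decreased.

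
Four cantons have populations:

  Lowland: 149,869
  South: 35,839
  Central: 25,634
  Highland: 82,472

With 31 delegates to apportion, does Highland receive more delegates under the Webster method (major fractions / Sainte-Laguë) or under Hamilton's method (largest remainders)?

Webster: Lowland 15, South 4, Central 3, Highland 9.
Hamilton: Lowland 16, South 4, Central 3, Highland 8.
Highland gets 9 under Webster and 8 under Hamilton.

Webster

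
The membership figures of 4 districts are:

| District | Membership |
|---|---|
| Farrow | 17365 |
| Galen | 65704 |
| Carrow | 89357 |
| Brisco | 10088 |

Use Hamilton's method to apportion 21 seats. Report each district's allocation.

Total 182514; standard divisor 182514/21 ≈ 8691.143.
Standard quotas: Farrow 1.9980, Galen 7.5599, Carrow 10.2814, Brisco 1.1607.
Lower quotas: Farrow 1, Galen 7, Carrow 10, Brisco 1 (sum 19, leaving 2 seats).
Remainders in descending order: Farrow 0.9980, Galen 0.5599, Carrow 0.2814, Brisco 0.1607.
Largest remainders: Farrow, Galen receive the extra seats.

Farrow=2, Galen=8, Carrow=10, Brisco=1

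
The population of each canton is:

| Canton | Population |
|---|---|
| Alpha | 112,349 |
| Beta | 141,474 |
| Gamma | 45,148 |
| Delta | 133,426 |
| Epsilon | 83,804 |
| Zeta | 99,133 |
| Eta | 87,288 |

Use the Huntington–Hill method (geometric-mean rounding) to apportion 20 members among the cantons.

With divisor 34924: modified quotas Alpha 3.217, Beta 4.051, Gamma 1.293, Delta 3.820, Epsilon 2.400, Zeta 2.839, Eta 2.499.
Geometric-mean thresholds: Alpha √(3·4)=3.464, Beta √(4·5)=4.472, Gamma √(1·2)=1.414, Delta √(3·4)=3.464, Epsilon √(2·3)=2.449, Zeta √(2·3)=2.449, Eta √(2·3)=2.449.
Each quota rounded against its threshold gives Alpha 3, Beta 4, Gamma 1, Delta 4, Epsilon 2, Zeta 3, Eta 3 (total 20).

Alpha: 3, Beta: 4, Gamma: 1, Delta: 4, Epsilon: 2, Zeta: 3, Eta: 3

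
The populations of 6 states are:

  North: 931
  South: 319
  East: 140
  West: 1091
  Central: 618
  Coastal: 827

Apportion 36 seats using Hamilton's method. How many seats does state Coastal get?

The standard divisor is 3926/36 ≈ 109.056.
Standard quotas: North 8.537, South 2.925, East 1.284, West 10.004, Central 5.667, Coastal 7.583.
Lower quotas: North 8, South 2, East 1, West 10, Central 5, Coastal 7 (sum 33, leaving 3 seats).
Remainders in descending order: South 0.925, Central 0.667, Coastal 0.583, North 0.537, East 0.284, West 0.004.
The surplus seats go to South, Central, Coastal.
Coastal receives 8.

8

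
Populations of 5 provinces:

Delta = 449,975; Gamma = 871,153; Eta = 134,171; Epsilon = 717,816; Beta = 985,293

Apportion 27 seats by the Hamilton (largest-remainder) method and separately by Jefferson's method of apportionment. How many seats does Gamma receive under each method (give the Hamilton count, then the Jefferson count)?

8 and 7

Hamilton: Delta 4, Gamma 8, Eta 1, Epsilon 6, Beta 8.
Jefferson: Delta 4, Gamma 7, Eta 1, Epsilon 6, Beta 9.
Gamma gets 8 under Hamilton and 7 under Jefferson.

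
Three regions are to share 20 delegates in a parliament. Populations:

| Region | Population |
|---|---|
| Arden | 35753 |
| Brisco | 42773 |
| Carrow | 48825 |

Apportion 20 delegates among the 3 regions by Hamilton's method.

Arden 5, Brisco 7, Carrow 8

Total 127351; standard divisor 127351/20 ≈ 6367.55.
Standard quotas: Arden 5.6149, Brisco 6.7173, Carrow 7.6678.
Lower quotas: Arden 5, Brisco 6, Carrow 7 (sum 18, leaving 2 seats).
Remainders in descending order: Brisco 0.7173, Carrow 0.6678, Arden 0.6149.
The surplus seats go to Brisco, Carrow.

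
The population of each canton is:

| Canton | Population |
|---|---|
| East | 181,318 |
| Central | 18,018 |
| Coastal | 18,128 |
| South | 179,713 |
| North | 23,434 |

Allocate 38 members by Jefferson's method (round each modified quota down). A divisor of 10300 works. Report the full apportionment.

East 17, Central 1, Coastal 1, South 17, North 2

With modified divisor 10300: modified quotas East 17.604, Central 1.749, Coastal 1.760, South 17.448, North 2.275.
Rounding down: East 17, Central 1, Coastal 1, South 17, North 2 (total 38).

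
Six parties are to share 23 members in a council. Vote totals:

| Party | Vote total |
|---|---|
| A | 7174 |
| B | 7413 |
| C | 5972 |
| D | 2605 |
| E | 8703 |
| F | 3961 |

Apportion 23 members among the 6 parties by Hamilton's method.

A=5, B=5, C=4, D=2, E=5, F=2

Total 35828; standard divisor 35828/23 ≈ 1557.739.
Standard quotas: A 4.6054, B 4.7588, C 3.8338, D 1.6723, E 5.5869, F 2.5428.
Lower quotas: A 4, B 4, C 3, D 1, E 5, F 2 (sum 19, leaving 4 seats).
Remainders in descending order: C 0.8338, B 0.7588, D 0.6723, A 0.6054, E 0.5869, F 0.5428.
The surplus seats go to C, B, D, A.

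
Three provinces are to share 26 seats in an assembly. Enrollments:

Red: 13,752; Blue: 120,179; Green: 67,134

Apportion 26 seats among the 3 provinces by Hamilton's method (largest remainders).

Red 2; Blue 15; Green 9

The standard divisor is 201065/26 ≈ 7733.269.
Standard quotas: Red 1.7783, Blue 15.5405, Green 8.6812.
Lower quotas: Red 1, Blue 15, Green 8 (sum 24, leaving 2 seats).
Remainders in descending order: Red 0.7783, Green 0.6812, Blue 0.5405.
The surplus seats go to Red, Green.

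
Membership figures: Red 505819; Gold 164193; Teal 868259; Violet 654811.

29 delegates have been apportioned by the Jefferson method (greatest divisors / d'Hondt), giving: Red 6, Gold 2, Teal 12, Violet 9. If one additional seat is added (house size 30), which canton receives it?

Priority for the next seat is population ÷ (current seats + 1).
Priorities: Red 72259.857, Gold 54731.000, Teal 66789.154, Violet 65481.100.
Highest priority: Red.

Red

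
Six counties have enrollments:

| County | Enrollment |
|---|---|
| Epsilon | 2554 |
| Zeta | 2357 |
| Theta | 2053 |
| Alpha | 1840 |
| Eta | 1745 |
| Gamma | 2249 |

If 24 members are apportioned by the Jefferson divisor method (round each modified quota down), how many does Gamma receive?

4

Standard divisor 12798/24 ≈ 533.25; standard quotas: Epsilon 4.789, Zeta 4.420, Theta 3.850, Alpha 3.451, Eta 3.272, Gamma 4.218.
Rounding down gives 4, 4, 3, 3, 3, 4 = 21 seats, so the divisor must be adjusted.
With modified divisor 466: modified quotas Epsilon 5.481, Zeta 5.058, Theta 4.406, Alpha 3.948, Eta 3.745, Gamma 4.826.
Rounding down: Epsilon 5, Zeta 5, Theta 4, Alpha 3, Eta 3, Gamma 4 (total 24).
Gamma receives 4.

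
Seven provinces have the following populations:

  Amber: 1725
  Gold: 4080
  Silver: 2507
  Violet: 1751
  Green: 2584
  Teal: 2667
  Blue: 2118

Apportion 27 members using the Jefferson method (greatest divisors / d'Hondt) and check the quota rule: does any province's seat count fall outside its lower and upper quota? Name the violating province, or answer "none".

none

Standard quotas: Amber 2.672, Gold 6.319, Silver 3.883, Violet 2.712, Green 4.002, Teal 4.131, Blue 3.281.
Jefferson allocation: Amber 2, Gold 7, Silver 4, Violet 3, Green 4, Teal 4, Blue 3.
Every allocation lies between the lower and upper quota.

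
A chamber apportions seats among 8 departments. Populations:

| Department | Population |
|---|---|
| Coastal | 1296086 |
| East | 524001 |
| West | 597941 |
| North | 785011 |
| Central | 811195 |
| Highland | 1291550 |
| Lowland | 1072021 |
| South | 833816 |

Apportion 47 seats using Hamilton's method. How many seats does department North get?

Total 7211621; standard divisor 7211621/47 ≈ 153438.745.
Standard quotas: Coastal 8.4469, East 3.4151, West 3.8969, North 5.1161, Central 5.2868, Highland 8.4174, Lowland 6.9866, South 5.4342.
Lower quotas: Coastal 8, East 3, West 3, North 5, Central 5, Highland 8, Lowland 6, South 5 (sum 43, leaving 4 seats).
Remainders in descending order: Lowland 0.9866, West 0.8969, Coastal 0.4469, South 0.4342, Highland 0.4174, East 0.4151, Central 0.2868, North 0.1161.
The surplus seats go to Lowland, West, Coastal, South.
North receives 5.

5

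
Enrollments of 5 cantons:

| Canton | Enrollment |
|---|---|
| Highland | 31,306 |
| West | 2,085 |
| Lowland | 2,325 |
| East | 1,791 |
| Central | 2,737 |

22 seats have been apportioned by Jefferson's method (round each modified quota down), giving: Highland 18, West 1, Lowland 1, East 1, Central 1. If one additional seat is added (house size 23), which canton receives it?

Priority for the next seat is population ÷ (current seats + 1).
Priorities: Highland 1647.684, West 1042.500, Lowland 1162.500, East 895.500, Central 1368.500.
Highest priority: Highland.

Highland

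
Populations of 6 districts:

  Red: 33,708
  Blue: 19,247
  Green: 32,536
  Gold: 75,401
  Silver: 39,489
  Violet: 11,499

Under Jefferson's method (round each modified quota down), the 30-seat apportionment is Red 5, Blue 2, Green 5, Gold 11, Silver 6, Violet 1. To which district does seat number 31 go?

Blue

Priority for the next seat is population ÷ (current seats + 1).
Priorities: Red 5618.000, Blue 6415.667, Green 5422.667, Gold 6283.417, Silver 5641.286, Violet 5749.500.
Highest priority: Blue.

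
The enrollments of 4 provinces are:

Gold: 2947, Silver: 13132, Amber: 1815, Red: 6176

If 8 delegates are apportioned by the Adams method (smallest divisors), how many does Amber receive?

1

Standard divisor 24070/8 ≈ 3008.75; standard quotas: Gold 0.979, Silver 4.365, Amber 0.603, Red 2.053.
Rounding up gives 1, 5, 1, 3 = 10 seats, so the divisor must be adjusted.
With modified divisor 3800: modified quotas Gold 0.776, Silver 3.456, Amber 0.478, Red 1.625.
Rounding up: Gold 1, Silver 4, Amber 1, Red 2 (total 8).
Amber receives 1.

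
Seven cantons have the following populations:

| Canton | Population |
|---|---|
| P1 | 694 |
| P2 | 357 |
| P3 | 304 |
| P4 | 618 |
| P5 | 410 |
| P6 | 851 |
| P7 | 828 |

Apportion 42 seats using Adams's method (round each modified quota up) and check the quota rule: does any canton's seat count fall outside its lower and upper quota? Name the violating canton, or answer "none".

Standard quotas: P1 7.176, P2 3.691, P3 3.143, P4 6.390, P5 4.239, P6 8.799, P7 8.561.
Adams allocation: P1 7, P2 4, P3 3, P4 6, P5 4, P6 9, P7 9.
Every allocation lies between the lower and upper quota.

none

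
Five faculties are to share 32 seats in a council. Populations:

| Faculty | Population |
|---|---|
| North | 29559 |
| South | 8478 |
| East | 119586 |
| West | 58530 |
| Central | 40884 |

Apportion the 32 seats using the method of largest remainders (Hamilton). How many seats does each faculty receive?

Standard divisor: 257037 ÷ 32 ≈ 8032.406.
Standard quotas: North 3.6800, South 1.0555, East 14.8879, West 7.2867, Central 5.0899.
Lower quotas: North 3, South 1, East 14, West 7, Central 5 (sum 30, leaving 2 seats).
Remainders in descending order: East 0.8879, North 0.6800, West 0.2867, Central 0.0899, South 0.0555.
The surplus seats go to East, North.

North=4; South=1; East=15; West=7; Central=5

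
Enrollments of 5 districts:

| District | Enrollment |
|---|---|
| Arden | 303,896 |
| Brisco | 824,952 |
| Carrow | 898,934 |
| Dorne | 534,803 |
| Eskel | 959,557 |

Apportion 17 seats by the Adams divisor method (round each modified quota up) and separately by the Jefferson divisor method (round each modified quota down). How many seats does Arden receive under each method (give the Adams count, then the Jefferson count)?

Adams: Arden 2, Brisco 4, Carrow 4, Dorne 3, Eskel 4.
Jefferson: Arden 1, Brisco 4, Carrow 5, Dorne 2, Eskel 5.
Arden gets 2 under Adams and 1 under Jefferson.

2 and 1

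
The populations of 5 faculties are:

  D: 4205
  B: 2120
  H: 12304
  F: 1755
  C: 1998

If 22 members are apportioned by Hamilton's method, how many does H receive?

12

Standard divisor: 22382 ÷ 22 ≈ 1017.364.
Standard quotas: D 4.1332, B 2.0838, H 12.0940, F 1.7250, C 1.9639.
Lower quotas: D 4, B 2, H 12, F 1, C 1 (sum 20, leaving 2 seats).
Remainders in descending order: C 0.9639, F 0.7250, D 0.1332, H 0.0940, B 0.0838.
Largest remainders: C, F receive the extra seats.
H receives 12.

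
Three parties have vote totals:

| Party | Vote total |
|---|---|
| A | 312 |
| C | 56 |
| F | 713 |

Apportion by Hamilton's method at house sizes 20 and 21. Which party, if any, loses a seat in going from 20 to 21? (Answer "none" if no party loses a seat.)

none

At 20 seats: A 6, C 1, F 13.
At 21 seats: A 6, C 1, F 14.
No party's allocation decreased.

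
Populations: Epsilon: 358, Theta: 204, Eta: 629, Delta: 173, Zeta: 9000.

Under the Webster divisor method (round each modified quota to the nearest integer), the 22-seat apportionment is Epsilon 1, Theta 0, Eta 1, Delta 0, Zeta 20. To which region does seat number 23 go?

Priority for the next seat is population ÷ (current seats + 0.5).
Priorities: Epsilon 238.667, Theta 408.000, Eta 419.333, Delta 346.000, Zeta 439.024.
Highest priority: Zeta.

Zeta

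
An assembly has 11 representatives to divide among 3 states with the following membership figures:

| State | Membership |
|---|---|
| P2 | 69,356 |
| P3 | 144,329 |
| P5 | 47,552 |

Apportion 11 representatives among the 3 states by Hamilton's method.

P2: 3, P3: 6, P5: 2

Standard divisor: 261237 ÷ 11 ≈ 23748.818.
Standard quotas: P2 2.9204, P3 6.0773, P5 2.0023.
Lower quotas: P2 2, P3 6, P5 2 (sum 10, leaving 1 seat).
Remainders in descending order: P2 0.9204, P3 0.0773, P5 0.0023.
The surplus seat goes to P2.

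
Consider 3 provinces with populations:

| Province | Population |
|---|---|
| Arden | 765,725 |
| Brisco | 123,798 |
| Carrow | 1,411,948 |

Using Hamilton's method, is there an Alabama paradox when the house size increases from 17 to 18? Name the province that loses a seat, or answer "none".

none

At 17 seats: Arden 6, Brisco 1, Carrow 10.
At 18 seats: Arden 6, Brisco 1, Carrow 11.
No province's allocation decreased.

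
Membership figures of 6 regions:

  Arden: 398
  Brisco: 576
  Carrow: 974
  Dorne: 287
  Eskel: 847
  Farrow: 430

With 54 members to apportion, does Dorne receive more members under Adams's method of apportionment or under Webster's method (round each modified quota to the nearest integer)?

Adams: Arden 6, Brisco 9, Carrow 14, Dorne 5, Eskel 13, Farrow 7.
Webster: Arden 6, Brisco 9, Carrow 15, Dorne 4, Eskel 13, Farrow 7.
Dorne gets 5 under Adams and 4 under Webster.

Adams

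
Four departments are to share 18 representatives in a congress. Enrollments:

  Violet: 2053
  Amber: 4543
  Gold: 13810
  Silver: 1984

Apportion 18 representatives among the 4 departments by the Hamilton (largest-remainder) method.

Standard divisor: 22390 ÷ 18 ≈ 1243.889.
Standard quotas: Violet 1.6505, Amber 3.6523, Gold 11.1023, Silver 1.5950.
Lower quotas: Violet 1, Amber 3, Gold 11, Silver 1 (sum 16, leaving 2 seats).
Remainders in descending order: Amber 0.6523, Violet 0.6505, Silver 0.5950, Gold 0.1023.
The surplus seats go to Amber, Violet.

Violet: 2, Amber: 4, Gold: 11, Silver: 1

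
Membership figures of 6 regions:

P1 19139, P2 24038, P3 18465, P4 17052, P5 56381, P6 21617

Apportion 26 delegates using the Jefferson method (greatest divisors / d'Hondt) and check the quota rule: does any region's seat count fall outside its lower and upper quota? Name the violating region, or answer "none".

Standard quotas: P1 3.176, P2 3.989, P3 3.064, P4 2.829, P5 9.355, P6 3.587.
Jefferson allocation: P1 3, P2 4, P3 3, P4 3, P5 10, P6 3.
Every allocation lies between the lower and upper quota.

none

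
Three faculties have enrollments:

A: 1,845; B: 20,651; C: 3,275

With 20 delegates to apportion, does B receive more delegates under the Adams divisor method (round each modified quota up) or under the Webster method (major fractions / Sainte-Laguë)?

Webster

Adams: A 2, B 15, C 3.
Webster: A 1, B 16, C 3.
B gets 15 under Adams and 16 under Webster.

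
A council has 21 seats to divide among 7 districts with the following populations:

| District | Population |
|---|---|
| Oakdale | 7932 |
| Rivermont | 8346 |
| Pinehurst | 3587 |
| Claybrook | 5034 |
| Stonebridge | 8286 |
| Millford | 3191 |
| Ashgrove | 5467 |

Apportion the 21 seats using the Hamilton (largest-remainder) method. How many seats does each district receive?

Oakdale: 4, Rivermont: 4, Pinehurst: 2, Claybrook: 2, Stonebridge: 4, Millford: 2, Ashgrove: 3

Total 41843; standard divisor 41843/21 ≈ 1992.524.
Standard quotas: Oakdale 3.9809, Rivermont 4.1887, Pinehurst 1.8002, Claybrook 2.5264, Stonebridge 4.1585, Millford 1.6015, Ashgrove 2.7438.
Lower quotas: Oakdale 3, Rivermont 4, Pinehurst 1, Claybrook 2, Stonebridge 4, Millford 1, Ashgrove 2 (sum 17, leaving 4 seats).
Remainders in descending order: Oakdale 0.9809, Pinehurst 0.8002, Ashgrove 0.7438, Millford 0.6015, Claybrook 0.5264, Rivermont 0.1887, Stonebridge 0.1585.
Largest remainders: Oakdale, Pinehurst, Ashgrove, Millford receive the extra seats.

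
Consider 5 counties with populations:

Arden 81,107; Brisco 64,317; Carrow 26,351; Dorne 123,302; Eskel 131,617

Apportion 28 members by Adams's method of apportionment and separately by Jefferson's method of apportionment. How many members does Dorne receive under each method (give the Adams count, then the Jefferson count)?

8 and 9

Adams: Arden 5, Brisco 4, Carrow 2, Dorne 8, Eskel 9.
Jefferson: Arden 5, Brisco 4, Carrow 1, Dorne 9, Eskel 9.
Dorne gets 8 under Adams and 9 under Jefferson.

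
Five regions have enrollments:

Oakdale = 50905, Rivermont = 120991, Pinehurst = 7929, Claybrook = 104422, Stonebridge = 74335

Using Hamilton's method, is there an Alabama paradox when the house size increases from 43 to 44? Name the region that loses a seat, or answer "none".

At 43 seats: Oakdale 6, Rivermont 14, Pinehurst 1, Claybrook 13, Stonebridge 9.
At 44 seats: Oakdale 6, Rivermont 15, Pinehurst 1, Claybrook 13, Stonebridge 9.
No region's allocation decreased.

none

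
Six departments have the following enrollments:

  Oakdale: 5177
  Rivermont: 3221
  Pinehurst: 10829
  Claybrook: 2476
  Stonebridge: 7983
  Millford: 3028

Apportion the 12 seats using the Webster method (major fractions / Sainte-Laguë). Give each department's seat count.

Standard divisor 32714/12 ≈ 2726.167; standard quotas: Oakdale 1.899, Rivermont 1.182, Pinehurst 3.972, Claybrook 0.908, Stonebridge 2.928, Millford 1.111.
Rounding to the nearest integer gives Oakdale 2, Rivermont 1, Pinehurst 4, Claybrook 1, Stonebridge 3, Millford 1 — total 12, matching the house size, so no adjustment is needed.

Oakdale=2, Rivermont=1, Pinehurst=4, Claybrook=1, Stonebridge=3, Millford=1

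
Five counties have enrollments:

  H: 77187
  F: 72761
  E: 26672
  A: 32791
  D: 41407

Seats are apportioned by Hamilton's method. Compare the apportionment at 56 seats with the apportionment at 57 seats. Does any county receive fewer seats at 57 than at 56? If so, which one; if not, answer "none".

A

At 56 seats: H 17, F 16, E 6, A 8, D 9.
At 57 seats: H 18, F 17, E 6, A 7, D 9.
A drops from 8 to 7.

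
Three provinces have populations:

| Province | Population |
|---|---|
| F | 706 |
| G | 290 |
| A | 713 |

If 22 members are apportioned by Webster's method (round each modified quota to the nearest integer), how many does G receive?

4

Standard divisor 1709/22 ≈ 77.682; standard quotas: F 9.088, G 3.733, A 9.178.
Rounding to the nearest integer gives F 9, G 4, A 9 — total 22, matching the house size, so no adjustment is needed.
G receives 4.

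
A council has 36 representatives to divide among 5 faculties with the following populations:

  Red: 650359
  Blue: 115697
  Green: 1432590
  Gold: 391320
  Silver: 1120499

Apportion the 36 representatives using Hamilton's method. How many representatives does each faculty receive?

Red 6, Blue 1, Green 14, Gold 4, Silver 11

Total 3710465; standard divisor 3710465/36 ≈ 103068.472.
Standard quotas: Red 6.3100, Blue 1.1225, Green 13.8994, Gold 3.7967, Silver 10.8714.
Lower quotas: Red 6, Blue 1, Green 13, Gold 3, Silver 10 (sum 33, leaving 3 seats).
Remainders in descending order: Green 0.8994, Silver 0.8714, Gold 0.7967, Red 0.3100, Blue 0.1225.
The surplus seats go to Green, Silver, Gold.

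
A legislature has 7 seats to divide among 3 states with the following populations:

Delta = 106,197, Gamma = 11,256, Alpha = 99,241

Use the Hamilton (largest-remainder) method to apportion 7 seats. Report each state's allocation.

Total 216694; standard divisor 216694/7 ≈ 30956.286.
Standard quotas: Delta 3.4305, Gamma 0.3636, Alpha 3.2058.
Lower quotas: Delta 3, Gamma 0, Alpha 3 (sum 6, leaving 1 seat).
Remainders in descending order: Delta 0.4305, Gamma 0.3636, Alpha 0.2058.
Largest remainder: Delta receives the extra seat.

Delta: 4, Gamma: 0, Alpha: 3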